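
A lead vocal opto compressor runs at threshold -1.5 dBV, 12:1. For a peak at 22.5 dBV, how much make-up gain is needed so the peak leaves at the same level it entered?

Without make-up, output = threshold + overshoot/12 = -1.5 + 2 = 0.5 dBV.
Gap to target: 22 dB.

22 dB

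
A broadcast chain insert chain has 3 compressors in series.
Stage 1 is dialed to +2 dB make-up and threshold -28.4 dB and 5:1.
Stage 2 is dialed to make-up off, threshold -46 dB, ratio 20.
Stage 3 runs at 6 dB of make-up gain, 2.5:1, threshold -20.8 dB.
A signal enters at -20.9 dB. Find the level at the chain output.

Stage 1: 7.5 dB above -28.4 dB, reduced 5:1 to 1.5 dB above → -26.9 dB; +2 dB make-up → -24.9 dB.
Stage 2: -24.9 dB is 21.1 dB over -46 dB; at 20:1 that becomes 1.055 dB over, giving -44.945 dB.
Stage 3: -44.945 dB ≤ -20.8 dB, so stage 3 doesn't engage; make-up brings it to -38.945 dB.

-38.945 dB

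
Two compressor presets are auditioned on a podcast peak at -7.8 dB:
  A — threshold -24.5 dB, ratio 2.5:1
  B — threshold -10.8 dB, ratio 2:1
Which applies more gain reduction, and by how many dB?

A, by 8.52 dB

A: GR = 16.7 − 16.7/2.5 = 10.02 dB.
B: GR = 3 − 3/2 = 1.5 dB.
Difference: 8.52 dB in favour of A.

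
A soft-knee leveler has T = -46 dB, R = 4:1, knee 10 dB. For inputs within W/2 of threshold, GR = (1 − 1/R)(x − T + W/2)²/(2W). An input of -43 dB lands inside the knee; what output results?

-45.4 dB

x − T + W/2 = -43 − (-46) + 5 = 8.
GR = (1 − 1/4) × 8² / 20 = 0.75 × 64 / 20 = 2.4 dB.
Output = -43 − 2.4 = -45.4 dB.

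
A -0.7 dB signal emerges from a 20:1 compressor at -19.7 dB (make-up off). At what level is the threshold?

-20.7 dB

Let T be the threshold. Output overshoot = (input overshoot)/R, so -19.7 − T = (-0.7 − T)/20.
20·(-19.7 − T) = -0.7 − T → 19·T = -394 − (-0.7) = -393.3.
T = -393.3/19 = -20.7 dB.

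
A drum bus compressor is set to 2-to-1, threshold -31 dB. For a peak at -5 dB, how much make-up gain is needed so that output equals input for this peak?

Overshoot 26 dB → 26/2 = 13 dB after compression, so the compressed level is -31 + 13 = -18 dB.
Make-up = target − compressed = -5 − (-18) = 13 dB.

13 dB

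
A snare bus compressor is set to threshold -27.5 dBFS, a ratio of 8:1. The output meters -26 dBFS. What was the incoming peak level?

-15.5 dBFS

The compressed level sits -26 − (-27.5) = 1.5 dB over threshold.
Undo the ratio: input overshoot = 1.5 × 8 = 12 dB, giving input = -15.5 dBFS.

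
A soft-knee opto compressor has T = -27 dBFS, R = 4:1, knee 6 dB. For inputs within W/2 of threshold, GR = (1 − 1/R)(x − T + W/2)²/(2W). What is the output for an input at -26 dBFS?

-27 dBFS

x − T + W/2 = -26 − (-27) + 3 = 4.
GR = (1 − 1/4) × 4² / 12 = 0.75 × 16 / 12 = 1 dB.
Output = -26 − 1 = -27 dBFS.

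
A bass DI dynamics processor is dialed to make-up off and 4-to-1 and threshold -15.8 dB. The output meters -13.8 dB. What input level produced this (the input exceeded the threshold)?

-7.8 dB

Post-compression overshoot = -13.8 − (-15.8) = 2 dB.
Before 4:1 compression the overshoot was 2 × 4 = 8 dB, so input = -15.8 + 8 = -7.8 dB.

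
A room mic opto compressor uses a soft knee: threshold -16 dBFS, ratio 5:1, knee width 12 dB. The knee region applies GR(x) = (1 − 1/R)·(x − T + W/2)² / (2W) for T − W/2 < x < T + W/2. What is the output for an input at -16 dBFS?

-17.2 dBFS

x − T + W/2 = -16 − (-16) + 6 = 6.
GR = (1 − 1/5) × 6² / 24 = 0.8 × 36 / 24 = 1.2 dB.
Output = -16 − 1.2 = -17.2 dBFS.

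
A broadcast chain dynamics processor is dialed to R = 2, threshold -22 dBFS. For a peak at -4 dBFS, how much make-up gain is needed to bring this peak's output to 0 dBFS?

13 dB

Overshoot 18 dB → 18/2 = 9 dB after compression, so the compressed level is -22 + 9 = -13 dBFS.
Make-up = target − compressed = 0 − (-13) = 13 dB.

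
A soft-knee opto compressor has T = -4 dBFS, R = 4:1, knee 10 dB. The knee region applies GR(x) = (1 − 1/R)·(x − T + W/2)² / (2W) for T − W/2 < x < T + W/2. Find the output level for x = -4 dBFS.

-4.9375 dBFS

x − T + W/2 = -4 − (-4) + 5 = 5.
GR = (1 − 1/4) × 5² / 20 = 0.75 × 25 / 20 = 0.9375 dB.
Output = -4 − 0.9375 = -4.9375 dBFS.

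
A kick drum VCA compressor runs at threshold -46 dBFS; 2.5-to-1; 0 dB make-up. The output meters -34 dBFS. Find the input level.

That's 12 dB above the -46 dBFS threshold.
Input overshoot = R × output overshoot = 30 dB → input = -46 + 30 = -16 dBFS.

-16 dBFS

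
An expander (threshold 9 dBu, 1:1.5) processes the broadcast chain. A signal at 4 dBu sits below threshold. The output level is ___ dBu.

Below threshold, a 1:1.5 expander applies gain = (1.5−1)×(T − x) of attenuation.
(1.5−1) × 5 = 2.5 dB, so output = 4 − 2.5 = 1.5 dBu.

1.5 dBu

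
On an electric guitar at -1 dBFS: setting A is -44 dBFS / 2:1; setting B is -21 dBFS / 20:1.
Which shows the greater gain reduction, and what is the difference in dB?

A: overshoot 43 dB → output overshoot 21.5 dB → GR 21.5 dB.
B: overshoot 20 dB → output overshoot 1 dB → GR 19 dB.
Difference: 2.5 dB in favour of A.

A, by 2.5 dB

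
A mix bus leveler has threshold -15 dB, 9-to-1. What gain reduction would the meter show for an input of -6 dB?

8 dB

Overshoot = -6 − (-15) = 9 dB.
At 9:1, output sits 9/9 = 1 dB above threshold.
GR = overshoot in − overshoot out = 9 − 1 = 8 dB.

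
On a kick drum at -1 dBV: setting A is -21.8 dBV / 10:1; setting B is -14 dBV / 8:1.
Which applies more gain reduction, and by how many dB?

A: 20.8 dB over, compressed to 2.08 dB over, so 18.72 dB of GR.
B: 13 dB over, compressed to 1.625 dB over, so 11.375 dB of GR.
Difference: 7.345 dB in favour of A.

A, by 7.345 dB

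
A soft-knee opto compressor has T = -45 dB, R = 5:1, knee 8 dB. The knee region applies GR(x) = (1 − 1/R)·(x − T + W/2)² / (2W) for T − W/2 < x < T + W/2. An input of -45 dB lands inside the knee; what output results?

x − T + W/2 = -45 − (-45) + 4 = 4.
GR = (1 − 1/5) × 4² / 16 = 0.8 × 16 / 16 = 0.8 dB.
Output = -45 − 0.8 = -45.8 dB.

-45.8 dB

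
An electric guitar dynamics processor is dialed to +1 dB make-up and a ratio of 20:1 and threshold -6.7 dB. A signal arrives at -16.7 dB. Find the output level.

-16.7 dB is 10 dB below the -6.7 dB threshold, so no gain reduction is applied.
Make-up gain adds 1 dB: -16.7 + 1 = -15.7 dB.

-15.7 dB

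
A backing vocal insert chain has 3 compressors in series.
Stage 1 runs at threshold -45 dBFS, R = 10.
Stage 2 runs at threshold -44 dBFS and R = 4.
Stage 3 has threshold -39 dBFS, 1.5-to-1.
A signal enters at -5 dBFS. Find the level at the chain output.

-43.25 dBFS

Stage 1: overshoot 40 dB → 40/10 = 4 dB → -41 dBFS.
Stage 2: 3 dB above -44 dBFS, reduced 4:1 to 0.75 dB above → -43.25 dBFS.
Stage 3: -43.25 dBFS is at or below the -39 dBFS threshold — no compression; output -43.25 dBFS.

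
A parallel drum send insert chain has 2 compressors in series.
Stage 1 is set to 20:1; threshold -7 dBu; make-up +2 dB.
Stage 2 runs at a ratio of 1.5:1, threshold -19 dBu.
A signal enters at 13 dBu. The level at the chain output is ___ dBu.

Stage 1: overshoot 20 dB → 20/20 = 1 dB → -6 dBu; +2 dB make-up → -4 dBu.
Stage 2: -4 dBu is 15 dB over -19 dBu; at 1.5:1 that becomes 10 dB over, giving -9 dBu.

-9 dBu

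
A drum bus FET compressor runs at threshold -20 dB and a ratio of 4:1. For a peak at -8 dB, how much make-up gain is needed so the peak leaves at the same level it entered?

Without make-up, output = threshold + overshoot/4 = -20 + 3 = -17 dB.
Gap to target: 9 dB.

9 dB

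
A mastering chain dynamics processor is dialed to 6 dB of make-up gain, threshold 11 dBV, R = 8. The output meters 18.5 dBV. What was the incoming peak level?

23 dBV

Before make-up, the level was 18.5 − 6 = 12.5 dBV.
That's 1.5 dB above the 11 dBV threshold.
Input overshoot = R × output overshoot = 12 dB → input = 11 + 12 = 23 dBV.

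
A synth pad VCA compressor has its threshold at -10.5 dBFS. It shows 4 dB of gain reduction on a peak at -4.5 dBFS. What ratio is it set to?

Input overshoot = -4.5 − (-10.5) = 6 dB.
Output overshoot = 6 − 4 = 2 dB.
Ratio = input overshoot / output overshoot = 6 / 2 = 3.

3:1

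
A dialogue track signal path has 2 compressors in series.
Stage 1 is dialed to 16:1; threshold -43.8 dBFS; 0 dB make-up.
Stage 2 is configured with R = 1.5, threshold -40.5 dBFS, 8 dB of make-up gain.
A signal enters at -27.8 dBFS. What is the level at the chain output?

-34.8 dBFS

Stage 1: 16 dB above -43.8 dBFS, reduced 16:1 to 1 dB above → -42.8 dBFS.
Stage 2: -42.8 dBFS ≤ -40.5 dBFS, so stage 2 doesn't engage; make-up brings it to -34.8 dBFS.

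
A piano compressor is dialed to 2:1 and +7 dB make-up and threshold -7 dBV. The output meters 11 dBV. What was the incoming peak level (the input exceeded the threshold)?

Remove make-up: 11 − 7 = 4 dBV.
That's 11 dB above the -7 dBV threshold.
Undo the ratio: input overshoot = 11 × 2 = 22 dB, giving input = 15 dBV.

15 dBV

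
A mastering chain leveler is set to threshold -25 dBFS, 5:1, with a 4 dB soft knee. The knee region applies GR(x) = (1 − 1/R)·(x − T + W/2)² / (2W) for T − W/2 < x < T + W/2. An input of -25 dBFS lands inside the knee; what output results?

-25.4 dBFS

x − T + W/2 = -25 − (-25) + 2 = 2.
GR = (1 − 1/5) × 2² / 8 = 0.8 × 4 / 8 = 0.4 dB.
Output = -25 − 0.4 = -25.4 dBFS.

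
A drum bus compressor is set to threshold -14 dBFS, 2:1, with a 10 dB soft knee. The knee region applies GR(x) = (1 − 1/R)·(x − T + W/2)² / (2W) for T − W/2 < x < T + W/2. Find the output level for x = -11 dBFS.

-12.6 dBFS

x − T + W/2 = -11 − (-14) + 5 = 8.
GR = (1 − 1/2) × 8² / 20 = 0.5 × 64 / 20 = 1.6 dB.
Output = -11 − 1.6 = -12.6 dBFS.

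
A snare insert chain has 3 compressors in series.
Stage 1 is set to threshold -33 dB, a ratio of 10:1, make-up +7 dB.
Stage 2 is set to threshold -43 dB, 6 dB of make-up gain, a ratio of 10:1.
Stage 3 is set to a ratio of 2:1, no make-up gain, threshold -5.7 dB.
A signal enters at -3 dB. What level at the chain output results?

Stage 1: 30 dB above -33 dB, reduced 10:1 to 3 dB above → -30 dB; +7 dB make-up → -23 dB.
Stage 2: -23 dB is 20 dB over -43 dB; at 10:1 that becomes 2 dB over, giving -41 dB; +6 dB make-up → -35 dB.
Stage 3: -35 dB is at or below the -5.7 dB threshold — no compression; output -35 dB.

-35 dB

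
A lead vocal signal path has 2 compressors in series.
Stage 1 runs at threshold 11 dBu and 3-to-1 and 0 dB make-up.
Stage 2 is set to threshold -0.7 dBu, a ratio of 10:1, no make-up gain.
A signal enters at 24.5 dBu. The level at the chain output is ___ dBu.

0.92 dBu

Stage 1: 24.5 dBu is 13.5 dB over 11 dBu; at 3:1 that becomes 4.5 dB over, giving 15.5 dBu.
Stage 2: 16.2 dB above -0.7 dBu, reduced 10:1 to 1.62 dB above → 0.92 dBu.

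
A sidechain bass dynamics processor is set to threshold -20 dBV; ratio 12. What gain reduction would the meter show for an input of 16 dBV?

The signal is 36 dB above threshold.
After 12:1 compression the overshoot becomes 36/12 = 3 dB.
GR = overshoot in − overshoot out = 36 − 3 = 33 dB.

33 dB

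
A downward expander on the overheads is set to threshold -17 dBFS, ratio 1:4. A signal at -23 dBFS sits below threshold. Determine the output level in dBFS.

-41 dBFS

Undershoot = (-17) − (-23) = 6 dB.
At 1:4, that expands to 24 dB under threshold.
Output = -17 − 24 = -41 dBFS.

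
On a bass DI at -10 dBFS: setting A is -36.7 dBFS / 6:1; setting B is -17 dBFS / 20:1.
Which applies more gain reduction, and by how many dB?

A, by 15.6 dB

A: GR = 26.7 − 26.7/6 = 22.25 dB.
B: GR = 7 − 7/20 = 6.65 dB.
A reduces 15.6 dB more.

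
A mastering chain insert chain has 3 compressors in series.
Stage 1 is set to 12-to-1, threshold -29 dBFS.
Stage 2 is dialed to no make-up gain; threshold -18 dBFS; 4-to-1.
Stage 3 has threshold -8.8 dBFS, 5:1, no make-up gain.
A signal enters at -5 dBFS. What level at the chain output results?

-27 dBFS

Stage 1: overshoot 24 dB → 24/12 = 2 dB → -27 dBFS.
Stage 2: below threshold (-27 ≤ -18); passes unchanged; output -27 dBFS.
Stage 3: -27 dBFS ≤ -8.8 dBFS, so stage 3 doesn't engage; output -27 dBFS.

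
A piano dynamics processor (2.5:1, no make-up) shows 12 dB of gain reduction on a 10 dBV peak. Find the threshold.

-10 dBV

Gain reduction = 10 − (-2) = 12 dB; output overshoot = GR / (R − 1) = 12 / 1.5 = 8 dB.
Threshold = output − output overshoot = -2 − 8 = -10 dBV.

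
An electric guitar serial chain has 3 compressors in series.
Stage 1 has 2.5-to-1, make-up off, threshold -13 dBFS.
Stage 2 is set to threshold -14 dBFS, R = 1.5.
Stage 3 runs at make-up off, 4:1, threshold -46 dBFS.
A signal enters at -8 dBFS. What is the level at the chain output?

-37.5 dBFS

Stage 1: overshoot 5 dB → 5/2.5 = 2 dB → -11 dBFS.
Stage 2: overshoot 3 dB → 3/1.5 = 2 dB → -12 dBFS.
Stage 3: overshoot 34 dB → 34/4 = 8.5 dB → -37.5 dBFS.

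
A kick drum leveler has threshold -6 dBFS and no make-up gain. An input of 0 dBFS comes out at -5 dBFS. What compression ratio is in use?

Input overshoot = 0 − (-6) = 6 dB; output overshoot = -5 − (-6) = 1 dB.
Ratio = 6 / 1 = 6.

6:1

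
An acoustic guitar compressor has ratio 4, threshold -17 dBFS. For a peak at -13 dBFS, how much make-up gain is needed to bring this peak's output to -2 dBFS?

Without make-up, output = threshold + overshoot/4 = -17 + 1 = -16 dBFS.
Gap to target: 14 dB.

14 dB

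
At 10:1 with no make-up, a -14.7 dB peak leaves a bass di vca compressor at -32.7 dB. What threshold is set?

-34.7 dB

Input is 20 dB above T (since output overshoot × R = input overshoot: (-32.7 − T)·10 = -14.7 − T gives T = -34.7 dB).
Check: -34.7 + (-14.7 − (-34.7))/10 = -34.7 + 2 = -32.7 dB. ✓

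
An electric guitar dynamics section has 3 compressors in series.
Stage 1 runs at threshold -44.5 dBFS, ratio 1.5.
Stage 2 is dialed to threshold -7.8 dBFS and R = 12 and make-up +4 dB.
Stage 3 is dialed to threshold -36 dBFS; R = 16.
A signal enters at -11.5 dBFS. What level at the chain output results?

Stage 1: 33 dB above -44.5 dBFS, reduced 1.5:1 to 22 dB above → -22.5 dBFS.
Stage 2: below threshold (-22.5 ≤ -7.8); passes unchanged; make-up brings it to -18.5 dBFS.
Stage 3: -18.5 dBFS is 17.5 dB over -36 dBFS; at 16:1 that becomes 1.09375 dB over, giving -34.90625 dBFS.

-34.90625 dBFS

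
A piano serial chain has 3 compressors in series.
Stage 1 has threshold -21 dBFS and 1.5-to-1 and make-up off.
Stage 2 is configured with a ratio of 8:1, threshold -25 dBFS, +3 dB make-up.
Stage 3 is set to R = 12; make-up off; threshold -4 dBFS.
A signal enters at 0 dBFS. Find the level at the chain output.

Stage 1: 21 dB above -21 dBFS, reduced 1.5:1 to 14 dB above → -7 dBFS.
Stage 2: 18 dB above -25 dBFS, reduced 8:1 to 2.25 dB above → -22.75 dBFS; +3 dB make-up → -19.75 dBFS.
Stage 3: below threshold (-19.75 ≤ -4); passes unchanged; output -19.75 dBFS.

-19.75 dBFS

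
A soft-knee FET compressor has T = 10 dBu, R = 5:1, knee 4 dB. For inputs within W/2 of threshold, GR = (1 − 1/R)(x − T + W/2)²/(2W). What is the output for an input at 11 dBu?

10.1 dBu

x − T + W/2 = 11 − 10 + 2 = 3.
GR = (1 − 1/5) × 3² / 8 = 0.8 × 9 / 8 = 0.9 dB.
Output = 11 − 0.9 = 10.1 dBu.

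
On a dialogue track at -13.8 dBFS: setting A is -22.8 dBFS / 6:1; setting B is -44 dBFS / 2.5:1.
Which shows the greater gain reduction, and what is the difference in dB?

A: 9 dB over, compressed to 1.5 dB over, so 7.5 dB of GR.
B: 30.2 dB over, compressed to 12.08 dB over, so 18.12 dB of GR.
Difference: 10.62 dB in favour of B.

B, by 10.62 dB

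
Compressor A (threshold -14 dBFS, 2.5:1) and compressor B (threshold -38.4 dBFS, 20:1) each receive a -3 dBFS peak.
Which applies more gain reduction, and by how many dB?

B, by 27.03 dB

A: GR = 11 − 11/2.5 = 6.6 dB.
B: GR = 35.4 − 35.4/20 = 33.63 dB.
Difference: 27.03 dB in favour of B.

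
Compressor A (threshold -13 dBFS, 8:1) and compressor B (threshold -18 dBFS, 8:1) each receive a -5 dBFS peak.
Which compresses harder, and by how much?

B, by 4.375 dB

A: 8 dB over, compressed to 1 dB over, so 7 dB of GR.
B: 13 dB over, compressed to 1.625 dB over, so 11.375 dB of GR.
B reduces 4.375 dB more.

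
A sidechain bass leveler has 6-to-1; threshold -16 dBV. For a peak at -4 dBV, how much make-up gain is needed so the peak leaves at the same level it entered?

The peak compresses to -16 + 12/6 = -14 dBV.
To reach -4 dBV requires -4 − (-14) = 10 dB of make-up.

10 dB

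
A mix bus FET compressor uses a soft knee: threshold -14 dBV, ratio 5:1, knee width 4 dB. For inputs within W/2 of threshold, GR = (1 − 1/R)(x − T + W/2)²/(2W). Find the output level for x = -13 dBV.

x − T + W/2 = -13 − (-14) + 2 = 3.
GR = (1 − 1/5) × 3² / 8 = 0.8 × 9 / 8 = 0.9 dB.
Output = -13 − 0.9 = -13.9 dBV.

-13.9 dBV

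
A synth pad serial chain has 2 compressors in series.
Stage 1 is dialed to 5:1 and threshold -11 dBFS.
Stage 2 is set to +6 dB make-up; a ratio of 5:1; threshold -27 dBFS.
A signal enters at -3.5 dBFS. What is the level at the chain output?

-17.5 dBFS

Stage 1: -3.5 dBFS is 7.5 dB over -11 dBFS; at 5:1 that becomes 1.5 dB over, giving -9.5 dBFS.
Stage 2: overshoot 17.5 dB → 17.5/5 = 3.5 dB → -23.5 dBFS; +6 dB make-up → -17.5 dBFS.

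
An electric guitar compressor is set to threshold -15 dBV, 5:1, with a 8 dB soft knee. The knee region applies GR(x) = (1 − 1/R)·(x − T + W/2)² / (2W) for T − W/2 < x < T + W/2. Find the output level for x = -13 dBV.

-14.8 dBV

x − T + W/2 = -13 − (-15) + 4 = 6.
GR = (1 − 1/5) × 6² / 16 = 0.8 × 36 / 16 = 1.8 dB.
Output = -13 − 1.8 = -14.8 dBV.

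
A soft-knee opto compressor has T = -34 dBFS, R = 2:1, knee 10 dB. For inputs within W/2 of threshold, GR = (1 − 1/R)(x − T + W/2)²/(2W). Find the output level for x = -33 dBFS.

x − T + W/2 = -33 − (-34) + 5 = 6.
GR = (1 − 1/2) × 6² / 20 = 0.5 × 36 / 20 = 0.9 dB.
Output = -33 − 0.9 = -33.9 dBFS.

-33.9 dBFS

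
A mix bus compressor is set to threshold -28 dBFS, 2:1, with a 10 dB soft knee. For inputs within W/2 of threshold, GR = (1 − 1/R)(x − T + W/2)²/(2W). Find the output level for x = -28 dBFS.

x − T + W/2 = -28 − (-28) + 5 = 5.
GR = (1 − 1/2) × 5² / 20 = 0.5 × 25 / 20 = 0.625 dB.
Output = -28 − 0.625 = -28.625 dBFS.

-28.625 dBFS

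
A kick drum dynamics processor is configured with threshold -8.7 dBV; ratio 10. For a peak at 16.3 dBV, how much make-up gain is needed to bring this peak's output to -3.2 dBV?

Without make-up, output = threshold + overshoot/10 = -8.7 + 2.5 = -6.2 dBV.
Gap to target: 3 dB.

3 dB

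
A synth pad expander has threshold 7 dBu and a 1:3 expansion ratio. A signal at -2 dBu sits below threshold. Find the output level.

-20 dBu

Undershoot = 7 − (-2) = 9 dB.
At 1:3, that expands to 27 dB under threshold.
Output = 7 − 27 = -20 dBu.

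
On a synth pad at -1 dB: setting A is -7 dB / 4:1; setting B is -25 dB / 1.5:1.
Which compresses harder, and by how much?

A: GR = 6 − 6/4 = 4.5 dB.
B: GR = 24 − 24/1.5 = 8 dB.
B applies 3.5 dB more gain reduction.

B, by 3.5 dB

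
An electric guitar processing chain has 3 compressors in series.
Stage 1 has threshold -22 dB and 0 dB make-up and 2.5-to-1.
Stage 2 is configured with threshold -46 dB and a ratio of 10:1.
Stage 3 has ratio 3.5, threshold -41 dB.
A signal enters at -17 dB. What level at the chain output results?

-43.4 dB

Stage 1: overshoot 5 dB → 5/2.5 = 2 dB → -20 dB.
Stage 2: overshoot 26 dB → 26/10 = 2.6 dB → -43.4 dB.
Stage 3: -43.4 dB ≤ -41 dB, so stage 3 doesn't engage; output -43.4 dB.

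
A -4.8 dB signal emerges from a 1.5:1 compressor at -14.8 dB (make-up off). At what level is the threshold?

Input is 30 dB above T (since output overshoot × R = input overshoot: (-14.8 − T)·1.5 = -4.8 − T gives T = -34.8 dB).
Check: -34.8 + (-4.8 − (-34.8))/1.5 = -34.8 + 20 = -14.8 dB. ✓

-34.8 dB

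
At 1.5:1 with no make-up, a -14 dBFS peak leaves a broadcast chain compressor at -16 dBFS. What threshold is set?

-20 dBFS

Let T be the threshold. Output overshoot = (input overshoot)/R, so -16 − T = (-14 − T)/1.5.
1.5·(-16 − T) = -14 − T → 0.5·T = -24 − (-14) = -10.
T = -10/0.5 = -20 dBFS.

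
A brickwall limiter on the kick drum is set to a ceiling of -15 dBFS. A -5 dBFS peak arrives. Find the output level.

-15 dBFS

The limiter clamps the peak to its -15 dBFS ceiling.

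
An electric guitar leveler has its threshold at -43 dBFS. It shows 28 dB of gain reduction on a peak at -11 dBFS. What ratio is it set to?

Input overshoot = -11 − (-43) = 32 dB.
Output overshoot = 32 − 28 = 4 dB.
Ratio = input overshoot / output overshoot = 32 / 4 = 8.

8:1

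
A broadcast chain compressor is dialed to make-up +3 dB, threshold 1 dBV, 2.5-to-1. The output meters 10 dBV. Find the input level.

Before make-up, the level was 10 − 3 = 7 dBV.
Post-compression overshoot = 7 − 1 = 6 dB.
Undo the ratio: input overshoot = 6 × 2.5 = 15 dB, giving input = 16 dBV.

16 dBV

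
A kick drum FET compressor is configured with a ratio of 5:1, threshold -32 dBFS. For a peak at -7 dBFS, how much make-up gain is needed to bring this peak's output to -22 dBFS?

5 dB

Overshoot 25 dB → 25/5 = 5 dB after compression, so the compressed level is -32 + 5 = -27 dBFS.
Make-up = target − compressed = -22 − (-27) = 5 dB.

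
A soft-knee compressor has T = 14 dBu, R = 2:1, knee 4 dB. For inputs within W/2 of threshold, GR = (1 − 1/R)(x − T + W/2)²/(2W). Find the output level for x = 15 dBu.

14.4375 dBu

x − T + W/2 = 15 − 14 + 2 = 3.
GR = (1 − 1/2) × 3² / 8 = 0.5 × 9 / 8 = 0.5625 dB.
Output = 15 − 0.5625 = 14.4375 dBu.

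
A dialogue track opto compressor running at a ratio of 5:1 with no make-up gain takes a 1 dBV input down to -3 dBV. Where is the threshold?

-4 dBV

Let T be the threshold. Output overshoot = (input overshoot)/R, so -3 − T = (1 − T)/5.
5·(-3 − T) = 1 − T → 4·T = -15 − 1 = -16.
T = -16/4 = -4 dBV.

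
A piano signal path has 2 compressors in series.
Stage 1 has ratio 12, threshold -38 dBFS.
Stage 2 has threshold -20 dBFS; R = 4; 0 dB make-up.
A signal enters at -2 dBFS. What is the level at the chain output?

Stage 1: overshoot 36 dB → 36/12 = 3 dB → -35 dBFS.
Stage 2: below threshold (-35 ≤ -20); passes unchanged; output -35 dBFS.

-35 dBFS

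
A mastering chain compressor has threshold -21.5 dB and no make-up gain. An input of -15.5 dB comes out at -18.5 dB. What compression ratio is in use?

Input overshoot = -15.5 − (-21.5) = 6 dB; output overshoot = -18.5 − (-21.5) = 3 dB.
Ratio = 6 / 3 = 2.

2:1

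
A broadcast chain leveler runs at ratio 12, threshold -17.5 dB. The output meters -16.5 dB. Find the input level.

Post-compression overshoot = -16.5 − (-17.5) = 1 dB.
Input overshoot = R × output overshoot = 12 dB → input = -17.5 + 12 = -5.5 dB.

-5.5 dB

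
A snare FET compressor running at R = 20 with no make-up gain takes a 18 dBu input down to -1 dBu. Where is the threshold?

-2 dBu

Input is 20 dB above T (since output overshoot × R = input overshoot: (-1 − T)·20 = 18 − T gives T = -2 dBu).
Check: -2 + (18 − (-2))/20 = -2 + 1 = -1 dBu. ✓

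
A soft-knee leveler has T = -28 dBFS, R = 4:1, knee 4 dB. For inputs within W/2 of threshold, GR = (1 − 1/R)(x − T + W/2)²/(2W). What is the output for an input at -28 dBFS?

x − T + W/2 = -28 − (-28) + 2 = 2.
GR = (1 − 1/4) × 2² / 8 = 0.75 × 4 / 8 = 0.375 dB.
Output = -28 − 0.375 = -28.375 dBFS.

-28.375 dBFS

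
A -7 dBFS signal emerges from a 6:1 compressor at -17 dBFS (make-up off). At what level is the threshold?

Input is 12 dB above T (since output overshoot × R = input overshoot: (-17 − T)·6 = -7 − T gives T = -19 dBFS).
Check: -19 + (-7 − (-19))/6 = -19 + 2 = -17 dBFS. ✓

-19 dBFS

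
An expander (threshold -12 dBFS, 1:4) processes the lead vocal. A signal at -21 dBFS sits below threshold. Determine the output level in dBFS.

-48 dBFS

Undershoot = (-12) − (-21) = 9 dB.
At 1:4, that expands to 36 dB under threshold.
Output = -12 − 36 = -48 dBFS.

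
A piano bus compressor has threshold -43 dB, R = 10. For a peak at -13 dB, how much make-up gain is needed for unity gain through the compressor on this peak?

27 dB

Overshoot 30 dB → 30/10 = 3 dB after compression, so the compressed level is -43 + 3 = -40 dB.
Make-up = target − compressed = -13 − (-40) = 27 dB.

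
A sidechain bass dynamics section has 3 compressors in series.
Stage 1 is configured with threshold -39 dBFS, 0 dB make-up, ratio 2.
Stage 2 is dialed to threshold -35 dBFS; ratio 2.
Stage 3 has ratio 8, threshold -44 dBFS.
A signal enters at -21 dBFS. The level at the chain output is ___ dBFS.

Stage 1: -21 dBFS is 18 dB over -39 dBFS; at 2:1 that becomes 9 dB over, giving -30 dBFS.
Stage 2: 5 dB above -35 dBFS, reduced 2:1 to 2.5 dB above → -32.5 dBFS.
Stage 3: overshoot 11.5 dB → 11.5/8 = 1.4375 dB → -42.5625 dBFS.

-42.5625 dBFS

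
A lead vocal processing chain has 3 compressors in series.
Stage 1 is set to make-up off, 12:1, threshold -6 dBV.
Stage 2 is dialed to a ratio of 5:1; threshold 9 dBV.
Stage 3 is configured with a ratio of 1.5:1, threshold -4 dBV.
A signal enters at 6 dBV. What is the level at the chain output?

Stage 1: overshoot 12 dB → 12/12 = 1 dB → -5 dBV.
Stage 2: below threshold (-5 ≤ 9); passes unchanged; output -5 dBV.
Stage 3: -5 dBV ≤ -4 dBV, so stage 3 doesn't engage; output -5 dBV.

-5 dBV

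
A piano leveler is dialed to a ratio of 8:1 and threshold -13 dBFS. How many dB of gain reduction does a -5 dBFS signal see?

7 dB

The signal is 8 dB above threshold.
After 8:1 compression the overshoot becomes 8/8 = 1 dB.
GR = overshoot in − overshoot out = 8 − 1 = 7 dB.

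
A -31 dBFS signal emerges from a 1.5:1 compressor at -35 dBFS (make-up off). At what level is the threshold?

Let T be the threshold. Output overshoot = (input overshoot)/R, so -35 − T = (-31 − T)/1.5.
1.5·(-35 − T) = -31 − T → 0.5·T = -52.5 − (-31) = -21.5.
T = -21.5/0.5 = -43 dBFS.

-43 dBFS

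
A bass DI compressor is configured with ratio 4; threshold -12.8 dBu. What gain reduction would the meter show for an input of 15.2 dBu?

15.2 dBu exceeds the threshold by 28 dB.
A 4:1 ratio leaves 7 dB of that excess.
So the signal is attenuated by 28 − 7 = 21 dB.

21 dB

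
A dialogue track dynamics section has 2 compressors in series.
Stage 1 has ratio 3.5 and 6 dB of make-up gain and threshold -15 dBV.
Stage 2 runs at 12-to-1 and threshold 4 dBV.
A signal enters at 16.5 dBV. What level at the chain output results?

0 dBV

Stage 1: 31.5 dB above -15 dBV, reduced 3.5:1 to 9 dB above → -6 dBV; +6 dB make-up → 0 dBV.
Stage 2: below threshold (0 ≤ 4); passes unchanged; output 0 dBV.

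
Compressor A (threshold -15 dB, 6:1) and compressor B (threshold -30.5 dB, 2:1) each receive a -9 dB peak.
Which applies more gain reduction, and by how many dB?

A: 6 dB over, compressed to 1 dB over, so 5 dB of GR.
B: 21.5 dB over, compressed to 10.75 dB over, so 10.75 dB of GR.
B applies 5.75 dB more gain reduction.

B, by 5.75 dB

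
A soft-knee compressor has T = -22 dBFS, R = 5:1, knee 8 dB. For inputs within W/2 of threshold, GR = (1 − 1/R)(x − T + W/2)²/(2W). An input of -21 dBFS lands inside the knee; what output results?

-22.25 dBFS

x − T + W/2 = -21 − (-22) + 4 = 5.
GR = (1 − 1/5) × 5² / 16 = 0.8 × 25 / 16 = 1.25 dB.
Output = -21 − 1.25 = -22.25 dBFS.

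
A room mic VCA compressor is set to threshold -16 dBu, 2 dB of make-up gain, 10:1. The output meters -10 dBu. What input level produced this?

Before make-up, the level was -10 − 2 = -12 dBu.
Post-compression overshoot = -12 − (-16) = 4 dB.
Undo the ratio: input overshoot = 4 × 10 = 40 dB, giving input = 24 dBu.

24 dBu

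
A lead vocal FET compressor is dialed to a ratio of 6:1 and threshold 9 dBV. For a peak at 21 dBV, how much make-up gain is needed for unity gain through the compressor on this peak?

Without make-up, output = threshold + overshoot/6 = 9 + 2 = 11 dBV.
Gap to target: 10 dB.

10 dB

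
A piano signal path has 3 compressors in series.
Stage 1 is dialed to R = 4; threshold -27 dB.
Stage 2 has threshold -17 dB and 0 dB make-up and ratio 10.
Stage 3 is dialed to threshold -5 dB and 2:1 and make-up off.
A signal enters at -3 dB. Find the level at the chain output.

Stage 1: overshoot 24 dB → 24/4 = 6 dB → -21 dB.
Stage 2: -21 dB ≤ -17 dB, so stage 2 doesn't engage; output -21 dB.
Stage 3: -21 dB ≤ -5 dB, so stage 3 doesn't engage; output -21 dB.

-21 dB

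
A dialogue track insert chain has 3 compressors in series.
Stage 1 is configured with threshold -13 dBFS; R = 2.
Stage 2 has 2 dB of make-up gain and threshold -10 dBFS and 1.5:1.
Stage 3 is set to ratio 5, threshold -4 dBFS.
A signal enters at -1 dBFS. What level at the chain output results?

-6 dBFS

Stage 1: 12 dB above -13 dBFS, reduced 2:1 to 6 dB above → -7 dBFS.
Stage 2: 3 dB above -10 dBFS, reduced 1.5:1 to 2 dB above → -8 dBFS; +2 dB make-up → -6 dBFS.
Stage 3: -6 dBFS ≤ -4 dBFS, so stage 3 doesn't engage; output -6 dBFS.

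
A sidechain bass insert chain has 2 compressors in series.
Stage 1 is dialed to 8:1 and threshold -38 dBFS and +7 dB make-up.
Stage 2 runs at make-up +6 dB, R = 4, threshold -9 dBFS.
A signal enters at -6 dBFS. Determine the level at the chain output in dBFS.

Stage 1: overshoot 32 dB → 32/8 = 4 dB → -34 dBFS; +7 dB make-up → -27 dBFS.
Stage 2: -27 dBFS ≤ -9 dBFS, so stage 2 doesn't engage; make-up brings it to -21 dBFS.

-21 dBFS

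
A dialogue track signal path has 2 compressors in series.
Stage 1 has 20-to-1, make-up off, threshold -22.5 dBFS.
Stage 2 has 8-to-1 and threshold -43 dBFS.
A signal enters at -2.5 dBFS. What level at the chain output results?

Stage 1: 20 dB above -22.5 dBFS, reduced 20:1 to 1 dB above → -21.5 dBFS.
Stage 2: 21.5 dB above -43 dBFS, reduced 8:1 to 2.6875 dB above → -40.3125 dBFS.

-40.3125 dBFS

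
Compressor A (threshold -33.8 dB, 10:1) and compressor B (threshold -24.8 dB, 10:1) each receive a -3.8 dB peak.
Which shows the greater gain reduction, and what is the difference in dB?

A: 30 dB over, compressed to 3 dB over, so 27 dB of GR.
B: 21 dB over, compressed to 2.1 dB over, so 18.9 dB of GR.
A reduces 8.1 dB more.

A, by 8.1 dB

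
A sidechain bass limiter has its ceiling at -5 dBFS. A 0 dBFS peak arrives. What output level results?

A brickwall limiter is an ∞:1 compressor: any input above the ceiling is clamped to -5 dBFS.

-5 dBFS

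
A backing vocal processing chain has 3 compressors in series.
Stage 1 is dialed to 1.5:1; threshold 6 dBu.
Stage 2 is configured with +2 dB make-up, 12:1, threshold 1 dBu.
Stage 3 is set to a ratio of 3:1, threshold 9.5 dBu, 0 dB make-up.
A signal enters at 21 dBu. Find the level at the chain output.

Stage 1: 21 dBu is 15 dB over 6 dBu; at 1.5:1 that becomes 10 dB over, giving 16 dBu.
Stage 2: 15 dB above 1 dBu, reduced 12:1 to 1.25 dB above → 2.25 dBu; +2 dB make-up → 4.25 dBu.
Stage 3: 4.25 dBu is at or below the 9.5 dBu threshold — no compression; output 4.25 dBu.

4.25 dBu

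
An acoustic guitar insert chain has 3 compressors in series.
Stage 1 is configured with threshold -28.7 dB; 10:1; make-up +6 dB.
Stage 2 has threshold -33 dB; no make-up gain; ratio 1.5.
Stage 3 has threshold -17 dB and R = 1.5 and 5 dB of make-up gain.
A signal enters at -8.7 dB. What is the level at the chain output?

Stage 1: -8.7 dB is 20 dB over -28.7 dB; at 10:1 that becomes 2 dB over, giving -26.7 dB; +6 dB make-up → -20.7 dB.
Stage 2: 12.3 dB above -33 dB, reduced 1.5:1 to 8.2 dB above → -24.8 dB.
Stage 3: -24.8 dB ≤ -17 dB, so stage 3 doesn't engage; make-up brings it to -19.8 dB.

-19.8 dB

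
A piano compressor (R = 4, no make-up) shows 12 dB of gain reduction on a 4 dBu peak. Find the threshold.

-12 dBu

Input is 16 dB above T (since output overshoot × R = input overshoot: (-8 − T)·4 = 4 − T gives T = -12 dBu).
Check: -12 + (4 − (-12))/4 = -12 + 4 = -8 dBu. ✓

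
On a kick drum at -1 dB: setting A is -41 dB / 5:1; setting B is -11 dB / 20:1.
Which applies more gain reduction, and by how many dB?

A, by 22.5 dB

A: overshoot 40 dB → output overshoot 8 dB → GR 32 dB.
B: overshoot 10 dB → output overshoot 0.5 dB → GR 9.5 dB.
A reduces 22.5 dB more.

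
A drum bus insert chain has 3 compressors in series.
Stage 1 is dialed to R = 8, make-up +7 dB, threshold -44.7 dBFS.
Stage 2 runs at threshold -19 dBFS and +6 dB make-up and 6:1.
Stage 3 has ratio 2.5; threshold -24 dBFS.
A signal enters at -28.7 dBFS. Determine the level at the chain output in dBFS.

-29.7 dBFS

Stage 1: 16 dB above -44.7 dBFS, reduced 8:1 to 2 dB above → -42.7 dBFS; +7 dB make-up → -35.7 dBFS.
Stage 2: -35.7 dBFS is at or below the -19 dBFS threshold — no compression; make-up brings it to -29.7 dBFS.
Stage 3: -29.7 dBFS ≤ -24 dBFS, so stage 3 doesn't engage; output -29.7 dBFS.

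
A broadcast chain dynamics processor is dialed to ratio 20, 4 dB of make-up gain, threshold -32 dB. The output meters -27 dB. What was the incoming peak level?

-12 dB

Before make-up, the level was -27 − 4 = -31 dB.
That's 1 dB above the -32 dB threshold.
Input overshoot = R × output overshoot = 20 dB → input = -32 + 20 = -12 dB.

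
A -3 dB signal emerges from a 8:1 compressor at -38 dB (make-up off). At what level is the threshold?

Let T be the threshold. Output overshoot = (input overshoot)/R, so -38 − T = (-3 − T)/8.
8·(-38 − T) = -3 − T → 7·T = -304 − (-3) = -301.
T = -301/7 = -43 dB.

-43 dB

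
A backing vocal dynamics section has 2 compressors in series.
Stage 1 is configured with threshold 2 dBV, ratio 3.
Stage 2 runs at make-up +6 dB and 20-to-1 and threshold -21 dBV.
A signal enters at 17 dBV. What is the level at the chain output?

Stage 1: 15 dB above 2 dBV, reduced 3:1 to 5 dB above → 7 dBV.
Stage 2: overshoot 28 dB → 28/20 = 1.4 dB → -19.6 dBV; +6 dB make-up → -13.6 dBV.

-13.6 dBV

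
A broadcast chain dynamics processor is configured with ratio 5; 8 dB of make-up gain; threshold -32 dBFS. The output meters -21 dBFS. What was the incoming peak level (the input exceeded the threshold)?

Stripping the +8 dB make-up gives -29 dBFS at the gain stage.
Post-compression overshoot = -29 − (-32) = 3 dB.
Undo the ratio: input overshoot = 3 × 5 = 15 dB, giving input = -17 dBFS.

-17 dBFS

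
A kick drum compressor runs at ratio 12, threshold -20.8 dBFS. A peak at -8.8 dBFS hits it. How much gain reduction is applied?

The signal is 12 dB above threshold.
After 12:1 compression the overshoot becomes 12/12 = 1 dB.
GR = overshoot in − overshoot out = 12 − 1 = 11 dB.

11 dB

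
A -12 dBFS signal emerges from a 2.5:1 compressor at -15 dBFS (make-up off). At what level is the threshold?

Let T be the threshold. Output overshoot = (input overshoot)/R, so -15 − T = (-12 − T)/2.5.
2.5·(-15 − T) = -12 − T → 1.5·T = -37.5 − (-12) = -25.5.
T = -25.5/1.5 = -17 dBFS.

-17 dBFS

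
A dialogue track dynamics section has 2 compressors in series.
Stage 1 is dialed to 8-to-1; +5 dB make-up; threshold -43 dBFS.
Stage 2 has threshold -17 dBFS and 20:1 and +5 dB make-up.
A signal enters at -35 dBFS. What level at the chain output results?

-32 dBFS

Stage 1: overshoot 8 dB → 8/8 = 1 dB → -42 dBFS; +5 dB make-up → -37 dBFS.
Stage 2: -37 dBFS ≤ -17 dBFS, so stage 2 doesn't engage; make-up brings it to -32 dBFS.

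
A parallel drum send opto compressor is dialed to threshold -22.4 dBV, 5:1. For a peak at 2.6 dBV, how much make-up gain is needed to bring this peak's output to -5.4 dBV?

12 dB

Overshoot 25 dB → 25/5 = 5 dB after compression, so the compressed level is -22.4 + 5 = -17.4 dBV.
Make-up = target − compressed = -5.4 − (-17.4) = 12 dB.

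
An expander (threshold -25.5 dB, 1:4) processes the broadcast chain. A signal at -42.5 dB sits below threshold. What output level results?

The input is 17 dB below the -25.5 dB threshold.
A 1:4 expander multiplies undershoot by 4: 17 × 4 = 68 dB below threshold.
Output = -25.5 − 68 = -93.5 dB.

-93.5 dB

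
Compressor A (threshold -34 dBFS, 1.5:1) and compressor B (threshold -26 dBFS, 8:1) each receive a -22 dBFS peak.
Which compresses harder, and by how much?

A: GR = 12 − 12/1.5 = 4 dB.
B: GR = 4 − 4/8 = 3.5 dB.
A applies 0.5 dB more gain reduction.

A, by 0.5 dB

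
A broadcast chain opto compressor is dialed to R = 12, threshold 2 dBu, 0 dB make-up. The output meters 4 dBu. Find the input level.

26 dBu

That's 2 dB above the 2 dBu threshold.
Before 12:1 compression the overshoot was 2 × 12 = 24 dB, so input = 2 + 24 = 26 dBu.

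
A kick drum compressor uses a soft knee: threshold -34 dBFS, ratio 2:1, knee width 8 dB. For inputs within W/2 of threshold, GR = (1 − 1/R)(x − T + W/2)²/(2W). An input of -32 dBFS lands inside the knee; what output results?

x − T + W/2 = -32 − (-34) + 4 = 6.
GR = (1 − 1/2) × 6² / 16 = 0.5 × 36 / 16 = 1.125 dB.
Output = -32 − 1.125 = -33.125 dBFS.

-33.125 dBFS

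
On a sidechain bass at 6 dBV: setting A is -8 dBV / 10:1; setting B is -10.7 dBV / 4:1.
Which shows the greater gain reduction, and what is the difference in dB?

A: overshoot 14 dB → output overshoot 1.4 dB → GR 12.6 dB.
B: overshoot 16.7 dB → output overshoot 4.175 dB → GR 12.525 dB.
A reduces 0.075 dB more.

A, by 0.075 dB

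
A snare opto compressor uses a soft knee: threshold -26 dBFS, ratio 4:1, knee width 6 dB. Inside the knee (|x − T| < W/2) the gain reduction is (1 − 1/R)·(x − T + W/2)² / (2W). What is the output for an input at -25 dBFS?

x − T + W/2 = -25 − (-26) + 3 = 4.
GR = (1 − 1/4) × 4² / 12 = 0.75 × 16 / 12 = 1 dB.
Output = -25 − 1 = -26 dBFS.

-26 dBFS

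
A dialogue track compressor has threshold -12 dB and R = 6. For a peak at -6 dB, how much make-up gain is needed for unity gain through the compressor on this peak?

The peak compresses to -12 + 6/6 = -11 dB.
To reach -6 dB requires -6 − (-11) = 5 dB of make-up.

5 dB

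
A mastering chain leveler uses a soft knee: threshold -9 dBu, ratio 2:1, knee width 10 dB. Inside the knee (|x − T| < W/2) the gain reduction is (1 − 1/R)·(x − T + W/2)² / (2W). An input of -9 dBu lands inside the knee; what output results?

x − T + W/2 = -9 − (-9) + 5 = 5.
GR = (1 − 1/2) × 5² / 20 = 0.5 × 25 / 20 = 0.625 dB.
Output = -9 − 0.625 = -9.625 dBu.

-9.625 dBu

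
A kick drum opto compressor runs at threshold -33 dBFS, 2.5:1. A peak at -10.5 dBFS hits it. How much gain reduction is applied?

Overshoot = -10.5 − (-33) = 22.5 dB.
A 2.5:1 ratio leaves 9 dB of that excess.
Gain reduction = 22.5 − 9 = 13.5 dB.

13.5 dB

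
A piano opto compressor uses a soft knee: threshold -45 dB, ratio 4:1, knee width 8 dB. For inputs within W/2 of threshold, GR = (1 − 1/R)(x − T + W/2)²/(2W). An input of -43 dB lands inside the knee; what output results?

-44.6875 dB

x − T + W/2 = -43 − (-45) + 4 = 6.
GR = (1 − 1/4) × 6² / 16 = 0.75 × 36 / 16 = 1.6875 dB.
Output = -43 − 1.6875 = -44.6875 dB.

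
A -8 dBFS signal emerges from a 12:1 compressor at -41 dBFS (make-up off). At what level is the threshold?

-44 dBFS

Gain reduction = -8 − (-41) = 33 dB; output overshoot = GR / (R − 1) = 33 / 11 = 3 dB.
Threshold = output − output overshoot = -41 − 3 = -44 dBFS.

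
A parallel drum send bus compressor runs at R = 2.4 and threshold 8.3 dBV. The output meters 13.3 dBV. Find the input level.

The compressed level sits 13.3 − 8.3 = 5 dB over threshold.
Before 2.4:1 compression the overshoot was 5 × 2.4 = 12 dB, so input = 8.3 + 12 = 20.3 dBV.

20.3 dBV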